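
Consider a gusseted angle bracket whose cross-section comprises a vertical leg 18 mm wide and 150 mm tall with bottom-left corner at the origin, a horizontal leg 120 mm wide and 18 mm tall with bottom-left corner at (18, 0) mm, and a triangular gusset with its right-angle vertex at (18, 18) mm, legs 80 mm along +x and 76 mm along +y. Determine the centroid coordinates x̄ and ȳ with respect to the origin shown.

x̄ = 41.59 mm, ȳ = 44.77 mm

vertical leg: A = 18 × 150 = 2700.00, centroid at (9.00, 75.00).
horizontal leg: A = 120 × 18 = 2160.00, centroid at (78.00, 9.00).
gusset: A = ½·80·76 = 3040.00, centroid at (44.67, 43.33).
ΣA = 7900.00 mm², ΣAx̄ = 328566.67 mm³, ΣAȳ = 353673.33 mm³.
x̄ = 328566.67/7900.00 = 41.59 mm; ȳ = 353673.33/7900.00 = 44.77 mm.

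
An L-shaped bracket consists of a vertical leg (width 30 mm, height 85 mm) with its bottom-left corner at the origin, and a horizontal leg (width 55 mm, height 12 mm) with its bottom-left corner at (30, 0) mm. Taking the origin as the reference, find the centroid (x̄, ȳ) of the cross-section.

vertical leg: A = 30 × 85 = 2550.00, centroid at (15.00, 42.50).
horizontal leg: A = 55 × 12 = 660.00, centroid at (57.50, 6.00).
ΣA = 3210.00 mm²
ΣAx̄ = (2550.00)(15.00) + (660.00)(57.50) = 76200.00 mm³
ΣAȳ = (2550.00)(42.50) + (660.00)(6.00) = 112335.00 mm³
x̄ = 76200.00 / 3210.00 = 23.74 mm
ȳ = 112335.00 / 3210.00 = 35.00 mm

x̄ = 23.74 mm, ȳ = 35.00 mm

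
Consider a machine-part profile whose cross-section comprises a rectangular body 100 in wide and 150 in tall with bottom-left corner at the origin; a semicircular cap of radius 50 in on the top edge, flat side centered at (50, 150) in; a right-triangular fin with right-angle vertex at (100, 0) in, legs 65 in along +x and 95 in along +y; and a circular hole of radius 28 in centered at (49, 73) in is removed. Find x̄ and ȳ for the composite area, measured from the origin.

x̄ = 61.44 in, ȳ = 87.74 in

rectangular body: A = 100 × 150 = 15000.00, centroid at (50.00, 75.00).
semicircular top: A = ½π·50² = 3926.99, centroid at (50.00, 171.22).
triangular fin: A = ½·65·95 = 3087.50, centroid at (121.67, 31.67).
hole: A = −π·28² = -2463.01, centroid at (49.00, 73.00).
ΣA = 19551.48 in², ΣAx̄ = 1201307.95 in³, ΣAȳ = 1715353.16 in³.
x̄ = 1201307.95/19551.48 = 61.44 in; ȳ = 1715353.16/19551.48 = 87.74 in.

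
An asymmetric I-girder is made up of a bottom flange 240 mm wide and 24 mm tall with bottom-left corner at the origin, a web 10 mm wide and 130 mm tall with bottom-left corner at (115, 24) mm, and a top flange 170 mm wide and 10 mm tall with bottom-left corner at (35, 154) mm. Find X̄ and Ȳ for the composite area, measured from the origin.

X̄ = 120.00 mm, Ȳ = 51.95 mm

bottom flange: A = 240 × 24 = 5760.00, centroid at (120.00, 12.00).
web: A = 10 × 130 = 1300.00, centroid at (120.00, 89.00).
top flange: A = 170 × 10 = 1700.00, centroid at (120.00, 159.00).
ΣA = 8760.00 mm²
ΣAX̄ = (5760.00)(120.00) + (1300.00)(120.00) + (1700.00)(120.00) = 1051200.00 mm³
ΣAȲ = (5760.00)(12.00) + (1300.00)(89.00) + (1700.00)(159.00) = 455120.00 mm³
X̄ = 1051200.00 / 8760.00 = 120.00 mm
Ȳ = 455120.00 / 8760.00 = 51.95 mm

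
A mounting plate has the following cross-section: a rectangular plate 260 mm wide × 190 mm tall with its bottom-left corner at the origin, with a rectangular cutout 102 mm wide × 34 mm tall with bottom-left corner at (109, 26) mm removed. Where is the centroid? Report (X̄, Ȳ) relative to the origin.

plate: A = 260 × 190 = 49400.00, centroid at (130.00, 95.00).
hole: A = −(102 × 34) = -3468.00, centroid at (160.00, 43.00).
ΣA = 45932.00 mm², ΣAX̄ = 5867120.00 mm³, ΣAȲ = 4543876.00 mm³.
X̄ = 5867120.00/45932.00 = 127.73 mm; Ȳ = 4543876.00/45932.00 = 98.93 mm.

X̄ = 127.73 mm, Ȳ = 98.93 mm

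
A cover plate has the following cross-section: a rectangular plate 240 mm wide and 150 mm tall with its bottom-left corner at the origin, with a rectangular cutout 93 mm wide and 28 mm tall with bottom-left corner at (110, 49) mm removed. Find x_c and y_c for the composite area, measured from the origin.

x_c = 117.15 mm, y_c = 75.94 mm

plate: A = 240 × 150 = 36000.00, centroid at (120.00, 75.00).
hole: A = −(93 × 28) = -2604.00, centroid at (156.50, 63.00).
ΣA = 33396.00 mm²
ΣAx_c = (36000.00)(120.00) + (-2604.00)(156.50) = 3912474.00 mm³
ΣAy_c = (36000.00)(75.00) + (-2604.00)(63.00) = 2535948.00 mm³
x_c = 3912474.00 / 33396.00 = 117.15 mm
y_c = 2535948.00 / 33396.00 = 75.94 mm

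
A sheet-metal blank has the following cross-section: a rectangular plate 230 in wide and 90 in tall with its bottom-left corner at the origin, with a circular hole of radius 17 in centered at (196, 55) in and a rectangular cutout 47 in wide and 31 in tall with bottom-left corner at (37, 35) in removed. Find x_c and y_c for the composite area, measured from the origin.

plate: A = 230 × 90 = 20700.00, centroid at (115.00, 45.00).
hole 1: A = −π·17² = -907.92, centroid at (196.00, 55.00).
hole 2: A = −(47 × 31) = -1457.00, centroid at (60.50, 50.50).
ΣA = 18335.08 in², ΣAx_c = 2114399.13 in³, ΣAy_c = 807985.88 in³.
x_c = 2114399.13/18335.08 = 115.32 in; y_c = 807985.88/18335.08 = 44.07 in.

x_c = 115.32 in, y_c = 44.07 in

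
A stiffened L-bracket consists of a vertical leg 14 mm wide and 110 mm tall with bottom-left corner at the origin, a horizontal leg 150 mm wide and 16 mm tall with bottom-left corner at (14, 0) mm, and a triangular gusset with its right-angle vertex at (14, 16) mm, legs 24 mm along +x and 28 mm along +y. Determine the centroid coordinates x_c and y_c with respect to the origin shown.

x_c = 54.20 mm, y_c = 26.29 mm

vertical leg: A = 14 × 110 = 1540.00, centroid at (7.00, 55.00).
horizontal leg: A = 150 × 16 = 2400.00, centroid at (89.00, 8.00).
gusset: A = ½·24·28 = 336.00, centroid at (22.00, 25.33).
ΣA = 4276.00 mm²
ΣAx_c = (1540.00)(7.00) + (2400.00)(89.00) + (336.00)(22.00) = 231772.00 mm³
ΣAy_c = (1540.00)(55.00) + (2400.00)(8.00) + (336.00)(25.33) = 112412.00 mm³
x_c = 231772.00 / 4276.00 = 54.20 mm
y_c = 112412.00 / 4276.00 = 26.29 mm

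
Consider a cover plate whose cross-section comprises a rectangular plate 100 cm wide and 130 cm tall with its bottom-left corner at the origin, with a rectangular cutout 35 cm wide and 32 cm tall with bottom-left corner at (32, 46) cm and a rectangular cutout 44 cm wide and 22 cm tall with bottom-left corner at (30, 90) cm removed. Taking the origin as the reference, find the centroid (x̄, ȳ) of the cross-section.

x̄ = 49.87 cm, ȳ = 62.11 cm

plate: A = 100 × 130 = 13000.00, centroid at (50.00, 65.00).
hole 1: A = −(35 × 32) = -1120.00, centroid at (49.50, 62.00).
hole 2: A = −(44 × 22) = -968.00, centroid at (52.00, 101.00).
ΣA = 10912.00 cm², ΣAx̄ = 544224.00 cm³, ΣAȳ = 677792.00 cm³.
x̄ = 544224.00/10912.00 = 49.87 cm; ȳ = 677792.00/10912.00 = 62.11 cm.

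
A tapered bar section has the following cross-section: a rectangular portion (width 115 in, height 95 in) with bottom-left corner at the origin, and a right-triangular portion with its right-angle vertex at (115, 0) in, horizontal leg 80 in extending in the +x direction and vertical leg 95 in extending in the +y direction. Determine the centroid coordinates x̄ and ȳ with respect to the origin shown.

rectangular portion: A = 115 × 95 = 10925.00, centroid at (57.50, 47.50).
triangular portion: A = ½·80·95 = 3800.00, centroid at (141.67, 31.67).
ΣA = 14725.00 in², ΣAx̄ = 1166520.83 in³, ΣAȳ = 639270.83 in³.
x̄ = 1166520.83/14725.00 = 79.22 in; ȳ = 639270.83/14725.00 = 43.41 in.

x̄ = 79.22 in, ȳ = 43.41 in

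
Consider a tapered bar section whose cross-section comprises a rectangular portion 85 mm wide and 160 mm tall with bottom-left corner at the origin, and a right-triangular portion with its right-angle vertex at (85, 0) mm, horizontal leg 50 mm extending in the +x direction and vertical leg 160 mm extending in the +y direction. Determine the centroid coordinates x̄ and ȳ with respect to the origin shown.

x̄ = 55.95 mm, ȳ = 73.94 mm

rectangular portion: A = 85 × 160 = 13600.00, centroid at (42.50, 80.00).
triangular portion: A = ½·50·160 = 4000.00, centroid at (101.67, 53.33).
ΣA = 17600.00 mm², ΣAx̄ = 984666.67 mm³, ΣAȳ = 1301333.33 mm³.
x̄ = 984666.67/17600.00 = 55.95 mm; ȳ = 1301333.33/17600.00 = 73.94 mm.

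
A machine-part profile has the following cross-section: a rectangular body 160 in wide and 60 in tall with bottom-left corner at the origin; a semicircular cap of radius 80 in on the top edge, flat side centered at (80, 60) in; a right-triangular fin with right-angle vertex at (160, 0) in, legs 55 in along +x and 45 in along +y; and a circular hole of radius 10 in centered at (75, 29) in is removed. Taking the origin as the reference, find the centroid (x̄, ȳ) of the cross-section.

x̄ = 85.99 in, ȳ = 60.36 in

rectangular body: A = 160 × 60 = 9600.00, centroid at (80.00, 30.00).
semicircular top: A = ½π·80² = 10053.10, centroid at (80.00, 93.95).
triangular fin: A = ½·55·45 = 1237.50, centroid at (178.33, 15.00).
hole: A = −π·10² = -314.16, centroid at (75.00, 29.00).
ΣA = 20576.44 in²
ΣAx̄ = (9600.00)(80.00) + (10053.10)(80.00) + (1237.50)(178.33) + (-314.16)(75.00) = 1769373.27 in³
ΣAȳ = (9600.00)(30.00) + (10053.10)(93.95) + (1237.50)(15.00) + (-314.16)(29.00) = 1241971.00 in³
x̄ = 1769373.27 / 20576.44 = 85.99 in
ȳ = 1241971.00 / 20576.44 = 60.36 in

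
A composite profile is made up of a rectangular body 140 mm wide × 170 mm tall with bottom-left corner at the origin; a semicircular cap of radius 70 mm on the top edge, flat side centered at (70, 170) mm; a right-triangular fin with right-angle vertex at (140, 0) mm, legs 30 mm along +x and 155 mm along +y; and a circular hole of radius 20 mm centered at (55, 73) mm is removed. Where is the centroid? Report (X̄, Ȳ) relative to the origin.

X̄ = 76.29 mm, Ȳ = 110.20 mm

Part | A | x̄ᵢ | ȳᵢ | A·x̄ᵢ | A·ȳᵢ
rectangular body | 23800.00 | 70.00 | 85.00 | 1666000.00 | 2023000.00
semicircular top | 7696.90 | 70.00 | 199.71 | 538783.14 | 1537140.01
triangular fin | 2325.00 | 150.00 | 51.67 | 348750.00 | 120125.00
hole | -1256.64 | 55.00 | 73.00 | -69115.04 | -91734.51
Σ | 32565.26 |  |  | 2484418.10 | 3588530.50
X̄ = 2484418.10 / 32565.26 = 76.29 mm
Ȳ = 3588530.50 / 32565.26 = 110.20 mm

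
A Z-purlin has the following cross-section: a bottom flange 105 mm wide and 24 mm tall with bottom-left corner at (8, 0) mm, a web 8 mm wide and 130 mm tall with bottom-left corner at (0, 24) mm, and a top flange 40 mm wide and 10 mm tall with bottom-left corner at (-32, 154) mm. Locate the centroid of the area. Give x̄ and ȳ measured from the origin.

Part | A | x̄ᵢ | ȳᵢ | A·x̄ᵢ | A·ȳᵢ
bottom flange | 2520.00 | 60.50 | 12.00 | 152460.00 | 30240.00
web | 1040.00 | 4.00 | 89.00 | 4160.00 | 92560.00
top flange | 400.00 | -12.00 | 159.00 | -4800.00 | 63600.00
Σ | 3960.00 |  |  | 151820.00 | 186400.00
x̄ = 151820.00 / 3960.00 = 38.34 mm
ȳ = 186400.00 / 3960.00 = 47.07 mm

x̄ = 38.34 mm, ȳ = 47.07 mm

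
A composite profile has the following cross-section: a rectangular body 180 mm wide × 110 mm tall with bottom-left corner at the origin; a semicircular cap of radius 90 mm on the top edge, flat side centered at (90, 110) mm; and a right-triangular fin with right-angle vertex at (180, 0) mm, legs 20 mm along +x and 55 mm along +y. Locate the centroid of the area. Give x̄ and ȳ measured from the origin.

x̄ = 91.61 mm, ȳ = 90.24 mm

Part | A | x̄ᵢ | ȳᵢ | A·x̄ᵢ | A·ȳᵢ
rectangular body | 19800.00 | 90.00 | 55.00 | 1782000.00 | 1089000.00
semicircular top | 12723.45 | 90.00 | 148.20 | 1145110.52 | 1885579.53
triangular fin | 550.00 | 186.67 | 18.33 | 102666.67 | 10083.33
Σ | 33073.45 |  |  | 3029777.19 | 2984662.86
x̄ = 3029777.19 / 33073.45 = 91.61 mm
ȳ = 2984662.86 / 33073.45 = 90.24 mm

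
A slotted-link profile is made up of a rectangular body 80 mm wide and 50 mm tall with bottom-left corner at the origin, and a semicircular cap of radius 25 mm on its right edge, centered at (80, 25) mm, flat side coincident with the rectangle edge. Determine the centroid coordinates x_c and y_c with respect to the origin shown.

rectangular body: A = 80 × 50 = 4000.00, centroid at (40.00, 25.00).
semicircular end: A = ½π·25² = 981.75, centroid at (90.61, 25.00).
ΣA = 4981.75 mm²
ΣAx_c = (4000.00)(40.00) + (981.75)(90.61) = 248956.48 mm³
ΣAy_c = (4000.00)(25.00) + (981.75)(25.00) = 124543.69 mm³
x_c = 248956.48 / 4981.75 = 49.97 mm
y_c = 124543.69 / 4981.75 = 25.00 mm

x_c = 49.97 mm, y_c = 25.00 mm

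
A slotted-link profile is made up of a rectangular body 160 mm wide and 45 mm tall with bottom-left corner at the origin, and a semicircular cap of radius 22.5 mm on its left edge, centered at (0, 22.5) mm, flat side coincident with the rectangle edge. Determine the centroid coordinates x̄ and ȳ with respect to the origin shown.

rectangular body: A = 160 × 45 = 7200.00, centroid at (80.00, 22.50).
semicircular end: A = ½π·22.5² = 795.22, centroid at (-9.55, 22.50).
ΣA = 7995.22 mm²
ΣAx̄ = (7200.00)(80.00) + (795.22)(-9.55) = 568406.25 mm³
ΣAȳ = (7200.00)(22.50) + (795.22)(22.50) = 179892.35 mm³
x̄ = 568406.25 / 7995.22 = 71.09 mm
ȳ = 179892.35 / 7995.22 = 22.50 mm

x̄ = 71.09 mm, ȳ = 22.50 mm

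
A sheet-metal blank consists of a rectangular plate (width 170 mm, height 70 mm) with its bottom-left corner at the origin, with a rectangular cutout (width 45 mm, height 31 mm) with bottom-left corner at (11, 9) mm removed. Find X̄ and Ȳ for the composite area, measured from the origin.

plate: A = 170 × 70 = 11900.00, centroid at (85.00, 35.00).
hole: A = −(45 × 31) = -1395.00, centroid at (33.50, 24.50).
ΣA = 10505.00 mm²
ΣAX̄ = (11900.00)(85.00) + (-1395.00)(33.50) = 964767.50 mm³
ΣAȲ = (11900.00)(35.00) + (-1395.00)(24.50) = 382322.50 mm³
X̄ = 964767.50 / 10505.00 = 91.84 mm
Ȳ = 382322.50 / 10505.00 = 36.39 mm

X̄ = 91.84 mm, Ȳ = 36.39 mm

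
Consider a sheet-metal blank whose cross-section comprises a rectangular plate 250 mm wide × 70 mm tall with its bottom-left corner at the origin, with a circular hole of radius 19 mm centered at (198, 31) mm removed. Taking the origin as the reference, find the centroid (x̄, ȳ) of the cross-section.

Part | A | x̄ᵢ | ȳᵢ | A·x̄ᵢ | A·ȳᵢ
plate | 17500.00 | 125.00 | 35.00 | 2187500.00 | 612500.00
hole | -1134.11 | 198.00 | 31.00 | -224554.76 | -35157.56
Σ | 16365.89 |  |  | 1962945.24 | 577342.44
x̄ = 1962945.24 / 16365.89 = 119.94 mm
ȳ = 577342.44 / 16365.89 = 35.28 mm

x̄ = 119.94 mm, ȳ = 35.28 mm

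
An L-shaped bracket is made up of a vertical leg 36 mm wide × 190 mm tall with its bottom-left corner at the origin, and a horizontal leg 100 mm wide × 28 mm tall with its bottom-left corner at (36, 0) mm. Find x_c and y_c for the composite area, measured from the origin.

x_c = 37.75 mm, y_c = 71.47 mm

vertical leg: A = 36 × 190 = 6840.00, centroid at (18.00, 95.00).
horizontal leg: A = 100 × 28 = 2800.00, centroid at (86.00, 14.00).
ΣA = 9640.00 mm²
ΣAx_c = (6840.00)(18.00) + (2800.00)(86.00) = 363920.00 mm³
ΣAy_c = (6840.00)(95.00) + (2800.00)(14.00) = 689000.00 mm³
x_c = 363920.00 / 9640.00 = 37.75 mm
y_c = 689000.00 / 9640.00 = 71.47 mm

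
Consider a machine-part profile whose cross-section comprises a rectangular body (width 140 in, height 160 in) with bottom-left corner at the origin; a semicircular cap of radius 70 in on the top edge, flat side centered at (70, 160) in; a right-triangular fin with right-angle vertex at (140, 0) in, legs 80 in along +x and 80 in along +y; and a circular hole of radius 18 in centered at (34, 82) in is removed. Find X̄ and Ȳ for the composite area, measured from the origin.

X̄ = 80.72 in, Ȳ = 100.81 in

Part | A | x̄ᵢ | ȳᵢ | A·x̄ᵢ | A·ȳᵢ
rectangular body | 22400.00 | 70.00 | 80.00 | 1568000.00 | 1792000.00
semicircular top | 7696.90 | 70.00 | 189.71 | 538783.14 | 1460170.99
triangular fin | 3200.00 | 166.67 | 26.67 | 533333.33 | 85333.33
hole | -1017.88 | 34.00 | 82.00 | -34607.78 | -83465.83
Σ | 32279.03 |  |  | 2605508.69 | 3254038.49
X̄ = 2605508.69 / 32279.03 = 80.72 in
Ȳ = 3254038.49 / 32279.03 = 100.81 in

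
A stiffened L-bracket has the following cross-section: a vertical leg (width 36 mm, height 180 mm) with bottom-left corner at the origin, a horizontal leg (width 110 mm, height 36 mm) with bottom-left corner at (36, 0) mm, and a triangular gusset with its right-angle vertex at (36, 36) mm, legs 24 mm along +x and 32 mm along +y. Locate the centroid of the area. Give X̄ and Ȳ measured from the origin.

vertical leg: A = 36 × 180 = 6480.00, centroid at (18.00, 90.00).
horizontal leg: A = 110 × 36 = 3960.00, centroid at (91.00, 18.00).
gusset: A = ½·24·32 = 384.00, centroid at (44.00, 46.67).
ΣA = 10824.00 mm²
ΣAX̄ = (6480.00)(18.00) + (3960.00)(91.00) + (384.00)(44.00) = 493896.00 mm³
ΣAȲ = (6480.00)(90.00) + (3960.00)(18.00) + (384.00)(46.67) = 672400.00 mm³
X̄ = 493896.00 / 10824.00 = 45.63 mm
Ȳ = 672400.00 / 10824.00 = 62.12 mm

X̄ = 45.63 mm, Ȳ = 62.12 mm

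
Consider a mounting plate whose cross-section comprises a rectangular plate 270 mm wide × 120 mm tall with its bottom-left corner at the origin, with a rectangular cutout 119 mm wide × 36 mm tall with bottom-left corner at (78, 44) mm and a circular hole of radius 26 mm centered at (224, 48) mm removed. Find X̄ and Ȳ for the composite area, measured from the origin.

X̄ = 127.32 mm, Ȳ = 60.65 mm

Part | A | x̄ᵢ | ȳᵢ | A·x̄ᵢ | A·ȳᵢ
plate | 32400.00 | 135.00 | 60.00 | 4374000.00 | 1944000.00
hole 1 | -4284.00 | 137.50 | 62.00 | -589050.00 | -265608.00
hole 2 | -2123.72 | 224.00 | 48.00 | -475712.53 | -101938.40
Σ | 25992.28 |  |  | 3309237.47 | 1576453.60
X̄ = 3309237.47 / 25992.28 = 127.32 mm
Ȳ = 1576453.60 / 25992.28 = 60.65 mm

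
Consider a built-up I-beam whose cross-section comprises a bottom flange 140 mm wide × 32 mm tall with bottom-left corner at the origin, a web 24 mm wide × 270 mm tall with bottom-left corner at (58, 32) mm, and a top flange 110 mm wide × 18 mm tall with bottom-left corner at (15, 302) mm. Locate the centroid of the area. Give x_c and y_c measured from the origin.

bottom flange: A = 140 × 32 = 4480.00, centroid at (70.00, 16.00).
web: A = 24 × 270 = 6480.00, centroid at (70.00, 167.00).
top flange: A = 110 × 18 = 1980.00, centroid at (70.00, 311.00).
ΣA = 12940.00 mm², ΣAx_c = 905800.00 mm³, ΣAy_c = 1769620.00 mm³.
x_c = 905800.00/12940.00 = 70.00 mm; y_c = 1769620.00/12940.00 = 136.76 mm.

x_c = 70.00 mm, y_c = 136.76 mm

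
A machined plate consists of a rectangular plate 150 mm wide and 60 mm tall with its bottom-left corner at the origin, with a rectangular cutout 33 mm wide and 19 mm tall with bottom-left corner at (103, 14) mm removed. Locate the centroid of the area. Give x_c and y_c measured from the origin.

x_c = 71.67 mm, y_c = 30.49 mm

plate: A = 150 × 60 = 9000.00, centroid at (75.00, 30.00).
hole: A = −(33 × 19) = -627.00, centroid at (119.50, 23.50).
ΣA = 8373.00 mm²
ΣAx_c = (9000.00)(75.00) + (-627.00)(119.50) = 600073.50 mm³
ΣAy_c = (9000.00)(30.00) + (-627.00)(23.50) = 255265.50 mm³
x_c = 600073.50 / 8373.00 = 71.67 mm
y_c = 255265.50 / 8373.00 = 30.49 mm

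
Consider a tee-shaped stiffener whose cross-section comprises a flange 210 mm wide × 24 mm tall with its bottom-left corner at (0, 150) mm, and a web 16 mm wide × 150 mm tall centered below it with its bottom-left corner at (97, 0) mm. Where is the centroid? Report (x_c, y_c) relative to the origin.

web: A = 16 × 150 = 2400.00, centroid at (105.00, 75.00).
flange: A = 210 × 24 = 5040.00, centroid at (105.00, 162.00).
ΣA = 7440.00 mm²
ΣAx_c = (2400.00)(105.00) + (5040.00)(105.00) = 781200.00 mm³
ΣAy_c = (2400.00)(75.00) + (5040.00)(162.00) = 996480.00 mm³
x_c = 781200.00 / 7440.00 = 105.00 mm
y_c = 996480.00 / 7440.00 = 133.94 mm

x_c = 105.00 mm, y_c = 133.94 mm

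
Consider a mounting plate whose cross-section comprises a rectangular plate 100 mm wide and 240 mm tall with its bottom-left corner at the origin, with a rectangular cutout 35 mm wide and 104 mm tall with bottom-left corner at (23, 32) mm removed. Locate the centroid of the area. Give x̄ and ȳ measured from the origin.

plate: A = 100 × 240 = 24000.00, centroid at (50.00, 120.00).
hole: A = −(35 × 104) = -3640.00, centroid at (40.50, 84.00).
ΣA = 20360.00 mm², ΣAx̄ = 1052580.00 mm³, ΣAȳ = 2574240.00 mm³.
x̄ = 1052580.00/20360.00 = 51.70 mm; ȳ = 2574240.00/20360.00 = 126.44 mm.

x̄ = 51.70 mm, ȳ = 126.44 mm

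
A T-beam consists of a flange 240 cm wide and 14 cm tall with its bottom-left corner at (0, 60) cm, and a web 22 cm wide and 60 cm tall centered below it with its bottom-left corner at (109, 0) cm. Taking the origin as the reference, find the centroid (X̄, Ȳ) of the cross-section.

web: A = 22 × 60 = 1320.00, centroid at (120.00, 30.00).
flange: A = 240 × 14 = 3360.00, centroid at (120.00, 67.00).
ΣA = 4680.00 cm², ΣAX̄ = 561600.00 cm³, ΣAȲ = 264720.00 cm³.
X̄ = 561600.00/4680.00 = 120.00 cm; Ȳ = 264720.00/4680.00 = 56.56 cm.

X̄ = 120.00 cm, Ȳ = 56.56 cm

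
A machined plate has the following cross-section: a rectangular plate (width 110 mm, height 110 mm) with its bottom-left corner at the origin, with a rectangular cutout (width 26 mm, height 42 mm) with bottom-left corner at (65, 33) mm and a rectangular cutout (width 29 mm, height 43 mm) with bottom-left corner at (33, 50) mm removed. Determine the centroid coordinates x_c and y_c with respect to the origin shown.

plate: A = 110 × 110 = 12100.00, centroid at (55.00, 55.00).
hole 1: A = −(26 × 42) = -1092.00, centroid at (78.00, 54.00).
hole 2: A = −(29 × 43) = -1247.00, centroid at (47.50, 71.50).
ΣA = 9761.00 mm²
ΣAx_c = (12100.00)(55.00) + (-1092.00)(78.00) + (-1247.00)(47.50) = 521091.50 mm³
ΣAy_c = (12100.00)(55.00) + (-1092.00)(54.00) + (-1247.00)(71.50) = 517371.50 mm³
x_c = 521091.50 / 9761.00 = 53.39 mm
y_c = 517371.50 / 9761.00 = 53.00 mm

x_c = 53.39 mm, y_c = 53.00 mm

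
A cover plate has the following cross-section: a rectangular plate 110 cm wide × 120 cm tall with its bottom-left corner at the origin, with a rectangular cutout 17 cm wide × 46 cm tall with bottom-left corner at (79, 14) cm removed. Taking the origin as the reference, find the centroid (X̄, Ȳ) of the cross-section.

plate: A = 110 × 120 = 13200.00, centroid at (55.00, 60.00).
hole: A = −(17 × 46) = -782.00, centroid at (87.50, 37.00).
ΣA = 12418.00 cm²
ΣAX̄ = (13200.00)(55.00) + (-782.00)(87.50) = 657575.00 cm³
ΣAȲ = (13200.00)(60.00) + (-782.00)(37.00) = 763066.00 cm³
X̄ = 657575.00 / 12418.00 = 52.95 cm
Ȳ = 763066.00 / 12418.00 = 61.45 cm

X̄ = 52.95 cm, Ȳ = 61.45 cm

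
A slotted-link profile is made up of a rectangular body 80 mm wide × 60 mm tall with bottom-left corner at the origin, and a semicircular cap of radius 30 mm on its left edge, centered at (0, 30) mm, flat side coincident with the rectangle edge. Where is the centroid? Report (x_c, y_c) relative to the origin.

x_c = 28.00 mm, y_c = 30.00 mm

Part | A | x̄ᵢ | ȳᵢ | A·x̄ᵢ | A·ȳᵢ
rectangular body | 4800.00 | 40.00 | 30.00 | 192000.00 | 144000.00
semicircular end | 1413.72 | -12.73 | 30.00 | -18000.00 | 42411.50
Σ | 6213.72 |  |  | 174000.00 | 186411.50
x_c = 174000.00 / 6213.72 = 28.00 mm
y_c = 186411.50 / 6213.72 = 30.00 mm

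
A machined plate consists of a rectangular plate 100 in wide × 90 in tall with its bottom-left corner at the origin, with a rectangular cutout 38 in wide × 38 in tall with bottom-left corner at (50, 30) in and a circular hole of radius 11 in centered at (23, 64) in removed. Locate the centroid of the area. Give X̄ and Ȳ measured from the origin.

plate: A = 100 × 90 = 9000.00, centroid at (50.00, 45.00).
hole 1: A = −(38 × 38) = -1444.00, centroid at (69.00, 49.00).
hole 2: A = −π·11² = -380.13, centroid at (23.00, 64.00).
ΣA = 7175.87 in²
ΣAX̄ = (9000.00)(50.00) + (-1444.00)(69.00) + (-380.13)(23.00) = 341620.95 in³
ΣAȲ = (9000.00)(45.00) + (-1444.00)(49.00) + (-380.13)(64.00) = 309915.51 in³
X̄ = 341620.95 / 7175.87 = 47.61 in
Ȳ = 309915.51 / 7175.87 = 43.19 in

X̄ = 47.61 in, Ȳ = 43.19 in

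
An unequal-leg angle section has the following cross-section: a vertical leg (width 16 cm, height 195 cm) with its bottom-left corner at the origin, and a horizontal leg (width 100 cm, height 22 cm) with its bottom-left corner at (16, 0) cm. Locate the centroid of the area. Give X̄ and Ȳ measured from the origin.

vertical leg: A = 16 × 195 = 3120.00, centroid at (8.00, 97.50).
horizontal leg: A = 100 × 22 = 2200.00, centroid at (66.00, 11.00).
ΣA = 5320.00 cm²
ΣAX̄ = (3120.00)(8.00) + (2200.00)(66.00) = 170160.00 cm³
ΣAȲ = (3120.00)(97.50) + (2200.00)(11.00) = 328400.00 cm³
X̄ = 170160.00 / 5320.00 = 31.98 cm
Ȳ = 328400.00 / 5320.00 = 61.73 cm

X̄ = 31.98 cm, Ȳ = 61.73 cm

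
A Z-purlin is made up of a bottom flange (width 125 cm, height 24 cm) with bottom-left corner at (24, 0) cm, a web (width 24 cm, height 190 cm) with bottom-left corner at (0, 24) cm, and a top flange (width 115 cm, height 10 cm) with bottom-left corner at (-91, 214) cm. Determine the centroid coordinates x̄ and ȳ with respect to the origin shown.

x̄ = 31.65 cm, ȳ = 95.35 cm

bottom flange: A = 125 × 24 = 3000.00, centroid at (86.50, 12.00).
web: A = 24 × 190 = 4560.00, centroid at (12.00, 119.00).
top flange: A = 115 × 10 = 1150.00, centroid at (-33.50, 219.00).
ΣA = 8710.00 cm², ΣAx̄ = 275695.00 cm³, ΣAȳ = 830490.00 cm³.
x̄ = 275695.00/8710.00 = 31.65 cm; ȳ = 830490.00/8710.00 = 95.35 cm.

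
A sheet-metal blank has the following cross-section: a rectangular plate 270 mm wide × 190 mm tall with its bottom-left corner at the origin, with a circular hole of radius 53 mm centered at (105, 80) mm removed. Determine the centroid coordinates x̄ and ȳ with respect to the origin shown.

Part | A | x̄ᵢ | ȳᵢ | A·x̄ᵢ | A·ȳᵢ
plate | 51300.00 | 135.00 | 95.00 | 6925500.00 | 4873500.00
hole | -8824.73 | 105.00 | 80.00 | -926597.05 | -705978.70
Σ | 42475.27 |  |  | 5998902.95 | 4167521.30
x̄ = 5998902.95 / 42475.27 = 141.23 mm
ȳ = 4167521.30 / 42475.27 = 98.12 mm

x̄ = 141.23 mm, ȳ = 98.12 mm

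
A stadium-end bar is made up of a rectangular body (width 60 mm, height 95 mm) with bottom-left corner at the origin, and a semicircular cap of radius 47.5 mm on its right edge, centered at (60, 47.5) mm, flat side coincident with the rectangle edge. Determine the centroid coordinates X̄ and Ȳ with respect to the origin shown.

rectangular body: A = 60 × 95 = 5700.00, centroid at (30.00, 47.50).
semicircular end: A = ½π·47.5² = 3544.11, centroid at (80.16, 47.50).
ΣA = 9244.11 mm², ΣAX̄ = 455094.47 mm³, ΣAȲ = 439095.19 mm³.
X̄ = 455094.47/9244.11 = 49.23 mm; Ȳ = 439095.19/9244.11 = 47.50 mm.

X̄ = 49.23 mm, Ȳ = 47.50 mm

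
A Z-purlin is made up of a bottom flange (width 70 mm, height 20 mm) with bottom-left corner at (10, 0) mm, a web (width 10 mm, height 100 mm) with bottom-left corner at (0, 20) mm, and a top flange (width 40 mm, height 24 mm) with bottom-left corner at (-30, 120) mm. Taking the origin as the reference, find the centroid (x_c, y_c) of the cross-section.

x_c = 17.38 mm, y_c = 62.71 mm

bottom flange: A = 70 × 20 = 1400.00, centroid at (45.00, 10.00).
web: A = 10 × 100 = 1000.00, centroid at (5.00, 70.00).
top flange: A = 40 × 24 = 960.00, centroid at (-10.00, 132.00).
ΣA = 3360.00 mm²
ΣAx_c = (1400.00)(45.00) + (1000.00)(5.00) + (960.00)(-10.00) = 58400.00 mm³
ΣAy_c = (1400.00)(10.00) + (1000.00)(70.00) + (960.00)(132.00) = 210720.00 mm³
x_c = 58400.00 / 3360.00 = 17.38 mm
y_c = 210720.00 / 3360.00 = 62.71 mm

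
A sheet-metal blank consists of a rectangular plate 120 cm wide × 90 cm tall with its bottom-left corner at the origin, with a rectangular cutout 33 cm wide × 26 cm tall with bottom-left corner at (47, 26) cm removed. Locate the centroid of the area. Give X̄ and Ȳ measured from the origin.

X̄ = 59.70 cm, Ȳ = 45.52 cm

plate: A = 120 × 90 = 10800.00, centroid at (60.00, 45.00).
hole: A = −(33 × 26) = -858.00, centroid at (63.50, 39.00).
ΣA = 9942.00 cm²
ΣAX̄ = (10800.00)(60.00) + (-858.00)(63.50) = 593517.00 cm³
ΣAȲ = (10800.00)(45.00) + (-858.00)(39.00) = 452538.00 cm³
X̄ = 593517.00 / 9942.00 = 59.70 cm
Ȳ = 452538.00 / 9942.00 = 45.52 cm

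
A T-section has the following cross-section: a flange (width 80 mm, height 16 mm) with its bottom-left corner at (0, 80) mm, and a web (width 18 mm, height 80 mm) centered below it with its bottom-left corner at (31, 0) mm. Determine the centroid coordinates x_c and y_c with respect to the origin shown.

x_c = 40.00 mm, y_c = 62.59 mm

Part | A | x̄ᵢ | ȳᵢ | A·x̄ᵢ | A·ȳᵢ
web | 1440.00 | 40.00 | 40.00 | 57600.00 | 57600.00
flange | 1280.00 | 40.00 | 88.00 | 51200.00 | 112640.00
Σ | 2720.00 |  |  | 108800.00 | 170240.00
x_c = 108800.00 / 2720.00 = 40.00 mm
y_c = 170240.00 / 2720.00 = 62.59 mm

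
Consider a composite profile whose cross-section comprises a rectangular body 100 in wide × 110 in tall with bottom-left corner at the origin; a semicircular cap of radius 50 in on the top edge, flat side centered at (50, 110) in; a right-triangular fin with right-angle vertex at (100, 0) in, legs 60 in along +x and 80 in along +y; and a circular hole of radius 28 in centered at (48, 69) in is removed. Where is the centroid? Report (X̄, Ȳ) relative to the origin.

X̄ = 61.63 in, Ȳ = 68.24 in

rectangular body: A = 100 × 110 = 11000.00, centroid at (50.00, 55.00).
semicircular top: A = ½π·50² = 3926.99, centroid at (50.00, 131.22).
triangular fin: A = ½·60·80 = 2400.00, centroid at (120.00, 26.67).
hole: A = −π·28² = -2463.01, centroid at (48.00, 69.00).
ΣA = 14863.98 in², ΣAX̄ = 916125.13 in³, ΣAȲ = 1014354.73 in³.
X̄ = 916125.13/14863.98 = 61.63 in; Ȳ = 1014354.73/14863.98 = 68.24 in.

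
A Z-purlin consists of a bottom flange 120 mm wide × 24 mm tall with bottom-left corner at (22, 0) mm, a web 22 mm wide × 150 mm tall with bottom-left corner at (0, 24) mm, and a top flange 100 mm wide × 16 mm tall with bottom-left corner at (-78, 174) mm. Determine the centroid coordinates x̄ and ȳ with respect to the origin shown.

bottom flange: A = 120 × 24 = 2880.00, centroid at (82.00, 12.00).
web: A = 22 × 150 = 3300.00, centroid at (11.00, 99.00).
top flange: A = 100 × 16 = 1600.00, centroid at (-28.00, 182.00).
ΣA = 7780.00 mm², ΣAx̄ = 227660.00 mm³, ΣAȳ = 652460.00 mm³.
x̄ = 227660.00/7780.00 = 29.26 mm; ȳ = 652460.00/7780.00 = 83.86 mm.

x̄ = 29.26 mm, ȳ = 83.86 mm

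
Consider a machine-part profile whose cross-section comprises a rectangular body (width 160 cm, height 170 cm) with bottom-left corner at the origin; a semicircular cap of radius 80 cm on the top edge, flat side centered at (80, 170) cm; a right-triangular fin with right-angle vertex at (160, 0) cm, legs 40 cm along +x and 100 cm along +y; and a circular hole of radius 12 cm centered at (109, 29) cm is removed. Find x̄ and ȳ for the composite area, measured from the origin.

Part | A | x̄ᵢ | ȳᵢ | A·x̄ᵢ | A·ȳᵢ
rectangular body | 27200.00 | 80.00 | 85.00 | 2176000.00 | 2312000.00
semicircular top | 10053.10 | 80.00 | 203.95 | 804247.72 | 2050359.74
triangular fin | 2000.00 | 173.33 | 33.33 | 346666.67 | 66666.67
hole | -452.39 | 109.00 | 29.00 | -49310.44 | -13119.29
Σ | 38800.71 |  |  | 3277603.95 | 4415907.11
x̄ = 3277603.95 / 38800.71 = 84.47 cm
ȳ = 4415907.11 / 38800.71 = 113.81 cm

x̄ = 84.47 cm, ȳ = 113.81 cm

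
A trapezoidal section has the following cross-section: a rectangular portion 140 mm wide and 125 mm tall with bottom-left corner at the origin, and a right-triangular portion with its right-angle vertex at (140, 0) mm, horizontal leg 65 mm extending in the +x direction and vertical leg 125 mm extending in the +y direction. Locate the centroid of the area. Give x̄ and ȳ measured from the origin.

x̄ = 87.27 mm, ȳ = 58.57 mm

rectangular portion: A = 140 × 125 = 17500.00, centroid at (70.00, 62.50).
triangular portion: A = ½·65·125 = 4062.50, centroid at (161.67, 41.67).
ΣA = 21562.50 mm², ΣAx̄ = 1881770.83 mm³, ΣAȳ = 1263020.83 mm³.
x̄ = 1881770.83/21562.50 = 87.27 mm; ȳ = 1263020.83/21562.50 = 58.57 mm.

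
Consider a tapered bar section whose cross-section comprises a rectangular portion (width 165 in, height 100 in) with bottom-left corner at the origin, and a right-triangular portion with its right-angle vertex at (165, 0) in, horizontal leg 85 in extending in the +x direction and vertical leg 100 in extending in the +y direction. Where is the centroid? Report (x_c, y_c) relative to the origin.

Part | A | x̄ᵢ | ȳᵢ | A·x̄ᵢ | A·ȳᵢ
rectangular portion | 16500.00 | 82.50 | 50.00 | 1361250.00 | 825000.00
triangular portion | 4250.00 | 193.33 | 33.33 | 821666.67 | 141666.67
Σ | 20750.00 |  |  | 2182916.67 | 966666.67
x_c = 2182916.67 / 20750.00 = 105.20 in
y_c = 966666.67 / 20750.00 = 46.59 in

x_c = 105.20 in, y_c = 46.59 in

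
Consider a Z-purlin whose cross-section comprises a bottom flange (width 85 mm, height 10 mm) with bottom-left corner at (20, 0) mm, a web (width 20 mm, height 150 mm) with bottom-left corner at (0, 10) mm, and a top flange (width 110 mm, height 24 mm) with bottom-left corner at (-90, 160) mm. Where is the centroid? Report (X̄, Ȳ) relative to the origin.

X̄ = -1.43 mm, Ȳ = 109.91 mm

bottom flange: A = 85 × 10 = 850.00, centroid at (62.50, 5.00).
web: A = 20 × 150 = 3000.00, centroid at (10.00, 85.00).
top flange: A = 110 × 24 = 2640.00, centroid at (-35.00, 172.00).
ΣA = 6490.00 mm²
ΣAX̄ = (850.00)(62.50) + (3000.00)(10.00) + (2640.00)(-35.00) = -9275.00 mm³
ΣAȲ = (850.00)(5.00) + (3000.00)(85.00) + (2640.00)(172.00) = 713330.00 mm³
X̄ = -9275.00 / 6490.00 = -1.43 mm
Ȳ = 713330.00 / 6490.00 = 109.91 mm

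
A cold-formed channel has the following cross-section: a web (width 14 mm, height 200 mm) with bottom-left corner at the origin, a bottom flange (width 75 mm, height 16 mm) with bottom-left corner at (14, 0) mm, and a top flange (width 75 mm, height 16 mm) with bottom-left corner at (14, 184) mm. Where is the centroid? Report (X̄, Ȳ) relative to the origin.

X̄ = 27.54 mm, Ȳ = 100.00 mm

web: A = 14 × 200 = 2800.00, centroid at (7.00, 100.00).
bottom flange: A = 75 × 16 = 1200.00, centroid at (51.50, 8.00).
top flange: A = 75 × 16 = 1200.00, centroid at (51.50, 192.00).
ΣA = 5200.00 mm², ΣAX̄ = 143200.00 mm³, ΣAȲ = 520000.00 mm³.
X̄ = 143200.00/5200.00 = 27.54 mm; Ȳ = 520000.00/5200.00 = 100.00 mm.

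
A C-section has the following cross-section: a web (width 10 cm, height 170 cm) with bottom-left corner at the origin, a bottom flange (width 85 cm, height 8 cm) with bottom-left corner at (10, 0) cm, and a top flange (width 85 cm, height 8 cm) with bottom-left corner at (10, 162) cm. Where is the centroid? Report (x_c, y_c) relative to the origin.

web: A = 10 × 170 = 1700.00, centroid at (5.00, 85.00).
bottom flange: A = 85 × 8 = 680.00, centroid at (52.50, 4.00).
top flange: A = 85 × 8 = 680.00, centroid at (52.50, 166.00).
ΣA = 3060.00 cm²
ΣAx_c = (1700.00)(5.00) + (680.00)(52.50) + (680.00)(52.50) = 79900.00 cm³
ΣAy_c = (1700.00)(85.00) + (680.00)(4.00) + (680.00)(166.00) = 260100.00 cm³
x_c = 79900.00 / 3060.00 = 26.11 cm
y_c = 260100.00 / 3060.00 = 85.00 cm

x_c = 26.11 cm, y_c = 85.00 cm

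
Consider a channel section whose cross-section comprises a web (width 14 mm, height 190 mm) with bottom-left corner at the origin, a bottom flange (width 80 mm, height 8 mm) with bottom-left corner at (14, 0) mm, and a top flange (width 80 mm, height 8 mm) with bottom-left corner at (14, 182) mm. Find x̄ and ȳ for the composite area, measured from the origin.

x̄ = 22.27 mm, ȳ = 95.00 mm

Part | A | x̄ᵢ | ȳᵢ | A·x̄ᵢ | A·ȳᵢ
web | 2660.00 | 7.00 | 95.00 | 18620.00 | 252700.00
bottom flange | 640.00 | 54.00 | 4.00 | 34560.00 | 2560.00
top flange | 640.00 | 54.00 | 186.00 | 34560.00 | 119040.00
Σ | 3940.00 |  |  | 87740.00 | 374300.00
x̄ = 87740.00 / 3940.00 = 22.27 mm
ȳ = 374300.00 / 3940.00 = 95.00 mm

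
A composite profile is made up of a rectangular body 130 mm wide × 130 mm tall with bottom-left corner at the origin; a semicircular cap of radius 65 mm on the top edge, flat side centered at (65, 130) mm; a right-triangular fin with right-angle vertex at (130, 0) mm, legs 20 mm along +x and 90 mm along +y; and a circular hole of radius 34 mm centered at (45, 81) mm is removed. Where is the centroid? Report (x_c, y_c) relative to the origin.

rectangular body: A = 130 × 130 = 16900.00, centroid at (65.00, 65.00).
semicircular top: A = ½π·65² = 6636.61, centroid at (65.00, 157.59).
triangular fin: A = ½·20·90 = 900.00, centroid at (136.67, 30.00).
hole: A = −π·34² = -3631.68, centroid at (45.00, 81.00).
ΣA = 20804.93 mm², ΣAx_c = 1489454.29 mm³, ΣAy_c = 1877177.05 mm³.
x_c = 1489454.29/20804.93 = 71.59 mm; y_c = 1877177.05/20804.93 = 90.23 mm.

x_c = 71.59 mm, y_c = 90.23 mm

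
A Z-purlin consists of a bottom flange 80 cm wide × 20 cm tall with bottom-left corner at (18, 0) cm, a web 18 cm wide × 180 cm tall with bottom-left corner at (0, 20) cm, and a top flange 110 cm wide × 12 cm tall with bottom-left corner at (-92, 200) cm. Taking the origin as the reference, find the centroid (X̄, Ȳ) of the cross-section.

bottom flange: A = 80 × 20 = 1600.00, centroid at (58.00, 10.00).
web: A = 18 × 180 = 3240.00, centroid at (9.00, 110.00).
top flange: A = 110 × 12 = 1320.00, centroid at (-37.00, 206.00).
ΣA = 6160.00 cm²
ΣAX̄ = (1600.00)(58.00) + (3240.00)(9.00) + (1320.00)(-37.00) = 73120.00 cm³
ΣAȲ = (1600.00)(10.00) + (3240.00)(110.00) + (1320.00)(206.00) = 644320.00 cm³
X̄ = 73120.00 / 6160.00 = 11.87 cm
Ȳ = 644320.00 / 6160.00 = 104.60 cm

X̄ = 11.87 cm, Ȳ = 104.60 cm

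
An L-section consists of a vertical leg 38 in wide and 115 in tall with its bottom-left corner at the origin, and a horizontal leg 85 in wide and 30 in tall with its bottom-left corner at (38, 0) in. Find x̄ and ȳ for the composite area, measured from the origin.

vertical leg: A = 38 × 115 = 4370.00, centroid at (19.00, 57.50).
horizontal leg: A = 85 × 30 = 2550.00, centroid at (80.50, 15.00).
ΣA = 6920.00 in²
ΣAx̄ = (4370.00)(19.00) + (2550.00)(80.50) = 288305.00 in³
ΣAȳ = (4370.00)(57.50) + (2550.00)(15.00) = 289525.00 in³
x̄ = 288305.00 / 6920.00 = 41.66 in
ȳ = 289525.00 / 6920.00 = 41.84 in

x̄ = 41.66 in, ȳ = 41.84 in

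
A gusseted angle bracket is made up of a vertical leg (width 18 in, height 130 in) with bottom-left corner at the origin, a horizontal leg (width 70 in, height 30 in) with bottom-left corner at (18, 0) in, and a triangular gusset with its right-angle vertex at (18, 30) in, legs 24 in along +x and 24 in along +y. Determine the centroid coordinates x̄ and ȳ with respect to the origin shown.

vertical leg: A = 18 × 130 = 2340.00, centroid at (9.00, 65.00).
horizontal leg: A = 70 × 30 = 2100.00, centroid at (53.00, 15.00).
gusset: A = ½·24·24 = 288.00, centroid at (26.00, 38.00).
ΣA = 4728.00 in², ΣAx̄ = 139848.00 in³, ΣAȳ = 194544.00 in³.
x̄ = 139848.00/4728.00 = 29.58 in; ȳ = 194544.00/4728.00 = 41.15 in.

x̄ = 29.58 in, ȳ = 41.15 in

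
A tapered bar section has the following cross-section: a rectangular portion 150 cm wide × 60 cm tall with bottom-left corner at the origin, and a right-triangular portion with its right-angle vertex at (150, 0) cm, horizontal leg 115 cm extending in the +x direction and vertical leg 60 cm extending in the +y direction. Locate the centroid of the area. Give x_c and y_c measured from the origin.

rectangular portion: A = 150 × 60 = 9000.00, centroid at (75.00, 30.00).
triangular portion: A = ½·115·60 = 3450.00, centroid at (188.33, 20.00).
ΣA = 12450.00 cm², ΣAx_c = 1324750.00 cm³, ΣAy_c = 339000.00 cm³.
x_c = 1324750.00/12450.00 = 106.41 cm; y_c = 339000.00/12450.00 = 27.23 cm.

x_c = 106.41 cm, y_c = 27.23 cm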